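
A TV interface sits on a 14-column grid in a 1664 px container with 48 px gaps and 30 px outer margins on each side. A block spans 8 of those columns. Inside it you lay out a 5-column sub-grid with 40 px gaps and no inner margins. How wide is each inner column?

Outer content = 1664 − 2·30 = 1604 px.
Subtracting 13 gaps of 48 leaves 980 for 14 columns, so c = 70 px.
Span of 8: 8·70 + 7·48 = 560 + 336 = 896 px.
896 − 4·40 = 736; ÷5 gives d = 147.2 px.

147.2 px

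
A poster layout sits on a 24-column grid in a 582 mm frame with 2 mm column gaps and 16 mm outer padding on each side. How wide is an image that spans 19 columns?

435 mm

Inside the margins: 582 − 32 = 550 mm.
24 columns + 23 column gaps: 24c + 23·2 = 550.
24c = 550 − 46 = 504, so c = 21 mm.
19-column span = 19·21 + 18·2 = 435 mm.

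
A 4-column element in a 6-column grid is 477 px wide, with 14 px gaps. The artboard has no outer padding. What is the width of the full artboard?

722.5 px

4c + 3·14 = 477 → 4c = 435 → c = 108.75 px.
Summing: 652.5 + 70 = 722.5 px.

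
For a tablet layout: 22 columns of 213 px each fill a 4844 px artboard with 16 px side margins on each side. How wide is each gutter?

Content width = 4844 − 2·16 = 4812 px.
22 columns take 22·213 = 4686 px; remaining 126 splits into 21 gutters.
g = 126 / 21 = 6 px.

6 px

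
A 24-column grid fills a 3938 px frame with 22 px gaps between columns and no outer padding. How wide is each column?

143 px

Subtracting 23 gaps of 22 leaves 3432 for 24 columns, so c = 143 px.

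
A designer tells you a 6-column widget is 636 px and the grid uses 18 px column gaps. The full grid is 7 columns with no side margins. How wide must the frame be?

745 px

636 − 5·18 = 546; ÷6 gives c = 91 px.
Frame = 7·91 + 6·18 = 637 + 108 = 745 px.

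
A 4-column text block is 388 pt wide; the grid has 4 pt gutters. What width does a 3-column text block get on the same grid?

290 pt

4c + 3·4 = 388 → 4c = 376 → c = 94 pt.
Span of 3: 3·94 + 2·4 = 282 + 8 = 290 pt.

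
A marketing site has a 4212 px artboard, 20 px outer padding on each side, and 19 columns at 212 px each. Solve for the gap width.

8 px

Content width = 4212 − 2·20 = 4172 px.
19 columns take 19·212 = 4028 px; remaining 144 splits into 18 gaps.
g = 144 / 18 = 8 px.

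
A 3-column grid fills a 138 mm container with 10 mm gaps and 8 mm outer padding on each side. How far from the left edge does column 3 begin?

Subtract both margins: 138 − 2·8 = 122 mm.
122 − 2·10 = 102; ÷3 gives c = 34 mm.
Column 3 starts at margin + 2·(column + gutter) = 8 + 2·44 = 96 mm.

96 mm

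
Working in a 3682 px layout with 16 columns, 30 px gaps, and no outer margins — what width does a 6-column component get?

Subtracting 15 gaps of 30 leaves 3232 for 16 columns, so c = 202 px.
6-column span = 6·202 + 5·30 = 1362 px.

1362 px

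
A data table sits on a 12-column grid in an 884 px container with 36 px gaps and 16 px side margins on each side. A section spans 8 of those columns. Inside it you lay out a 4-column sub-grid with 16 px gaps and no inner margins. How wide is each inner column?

127 px

Inside the margins: 884 − 32 = 852 px.
12 columns + 11 gaps: 12c + 11·36 = 852.
12c = 852 − 396 = 456, so c = 38 px.
8-column span = 8·38 + 7·36 = 556 px.
4 columns + 3 gaps: 4d + 3·16 = 556.
4d = 556 − 48 = 508, so d = 127 px.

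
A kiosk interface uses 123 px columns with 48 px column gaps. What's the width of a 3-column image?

465 px

Span of 3: 3·123 + 2·48 = 369 + 96 = 465 px.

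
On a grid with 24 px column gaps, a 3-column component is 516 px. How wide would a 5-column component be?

876 px

516 − 2·24 = 468; ÷3 gives c = 156 px.
5-column span = 5·156 + 4·24 = 876 px.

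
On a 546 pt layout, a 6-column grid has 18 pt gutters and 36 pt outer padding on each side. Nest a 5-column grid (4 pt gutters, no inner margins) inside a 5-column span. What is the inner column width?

Subtract both margins: 546 − 2·36 = 474 pt.
6c + 5·18 = 474 → 6c = 384 → c = 64 pt.
5 columns plus 4 gutters: 320 + 72 = 392 pt.
Subtracting 4 gutters of 4 leaves 376 for 5 columns, so d = 75.2 pt.

75.2 pt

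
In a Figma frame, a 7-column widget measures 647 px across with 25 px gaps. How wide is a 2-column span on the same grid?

167 px

Subtracting 6 gaps of 25 leaves 497 for 7 columns, so c = 71 px.
2-column span = 2·71 + 1·25 = 167 px.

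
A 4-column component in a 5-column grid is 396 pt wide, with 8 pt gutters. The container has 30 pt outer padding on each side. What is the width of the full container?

557 pt

396 − 3·8 = 372; ÷4 gives c = 93 pt.
Total width: 2·30 + 5·93 + 4·8 = 557 pt.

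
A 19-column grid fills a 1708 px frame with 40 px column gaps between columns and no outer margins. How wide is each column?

19c + 18·40 = 1708 → 19c = 988 → c = 52 px.

52 px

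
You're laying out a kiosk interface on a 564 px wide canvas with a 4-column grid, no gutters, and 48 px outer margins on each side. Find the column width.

Inside the margins: 564 − 96 = 468 px.
With no gutters, each column is 468/4 = 117 px.

117 px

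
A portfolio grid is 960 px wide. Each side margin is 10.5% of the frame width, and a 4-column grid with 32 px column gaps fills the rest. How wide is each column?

165.6 px

Each margin = 10.5% of 960 = 100.8 px; content = 960 − 2·100.8 = 758.4 px.
Subtracting 3 column gaps of 32 leaves 662.4 for 4 columns, so c = 165.6 px.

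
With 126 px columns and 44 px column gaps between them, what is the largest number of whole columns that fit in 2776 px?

16 columns

16 columns: 16·126 + 15·44 = 2676 px ≤ 2776.
17 columns: 2846 px > 2776. So 16.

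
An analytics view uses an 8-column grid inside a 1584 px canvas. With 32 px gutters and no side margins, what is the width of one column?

Subtracting 7 gutters of 32 leaves 1360 for 8 columns, so c = 170 px.

170 px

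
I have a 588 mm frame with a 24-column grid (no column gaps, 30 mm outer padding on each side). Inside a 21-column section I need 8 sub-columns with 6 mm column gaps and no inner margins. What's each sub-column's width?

Take off 60 mm of margins, leaving 528 mm.
With no column gaps, each column is 528/24 = 22 mm.
With no column gaps, 21 columns span 21·22 = 462 mm.
Subtracting 7 column gaps of 6 leaves 420 for 8 columns, so d = 52.5 mm.

52.5 mm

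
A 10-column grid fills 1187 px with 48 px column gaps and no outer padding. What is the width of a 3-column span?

1187 − 9·48 = 755; ÷10 gives c = 75.5 px.
3 columns plus 2 column gaps: 226.5 + 96 = 322.5 px.

322.5 px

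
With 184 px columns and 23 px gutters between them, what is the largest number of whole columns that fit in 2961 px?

14 columns

14 columns: 14·184 + 13·23 = 2875 px ≤ 2961.
15 columns: 3082 px > 2961. So 14.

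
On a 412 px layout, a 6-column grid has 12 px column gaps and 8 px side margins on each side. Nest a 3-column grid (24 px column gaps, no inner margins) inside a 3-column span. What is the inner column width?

48 px

Take off 16 px of margins, leaving 396 px.
Subtracting 5 column gaps of 12 leaves 336 for 6 columns, so c = 56 px.
Span of 3: 3·56 + 2·12 = 168 + 24 = 192 px.
Subtracting 2 column gaps of 24 leaves 144 for 3 columns, so d = 48 px.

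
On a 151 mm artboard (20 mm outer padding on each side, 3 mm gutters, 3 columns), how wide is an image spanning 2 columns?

73 mm

Subtract both margins: 151 − 2·20 = 111 mm.
Subtracting 2 gutters of 3 leaves 105 for 3 columns, so c = 35 mm.
2-column span = 2·35 + 1·3 = 73 mm.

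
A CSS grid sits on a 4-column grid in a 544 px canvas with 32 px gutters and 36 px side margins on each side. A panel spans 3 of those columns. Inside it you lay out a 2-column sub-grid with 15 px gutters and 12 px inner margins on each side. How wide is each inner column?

153.5 px

Subtract both margins: 544 − 2·36 = 472 px.
4c + 3·32 = 472 → 4c = 376 → c = 94 px.
3 columns plus 2 gutters: 282 + 64 = 346 px.
Inner content = 346 − 2·12 = 322 px.
Subtracting 1 gutter of 15 leaves 307 for 2 columns, so d = 153.5 px.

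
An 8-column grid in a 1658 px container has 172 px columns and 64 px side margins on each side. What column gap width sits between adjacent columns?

Content width = 1658 − 2·64 = 1530 px.
Columns use 1376 px, leaving 154 px across 7 column gaps = 22 px each.

22 px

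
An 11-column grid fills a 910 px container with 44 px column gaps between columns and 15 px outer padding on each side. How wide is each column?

Content width = 910 − 2·15 = 880 px.
Subtracting 10 column gaps of 44 leaves 440 for 11 columns, so c = 40 px.

40 px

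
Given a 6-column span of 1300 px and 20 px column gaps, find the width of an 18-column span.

Subtracting 5 column gaps of 20 leaves 1200 for 6 columns, so c = 200 px.
18-column span = 18·200 + 17·20 = 3940 px.

3940 px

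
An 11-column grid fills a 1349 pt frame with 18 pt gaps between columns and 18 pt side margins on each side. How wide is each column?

Subtract both margins: 1349 − 2·18 = 1313 pt.
1313 − 10·18 = 1133; ÷11 gives c = 103 pt.

103 pt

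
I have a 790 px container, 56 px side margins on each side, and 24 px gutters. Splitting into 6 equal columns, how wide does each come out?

93 px

Inside the margins: 790 − 112 = 678 px.
6 columns + 5 gutters: 6c + 5·24 = 678.
6c = 678 − 120 = 558, so c = 93 px.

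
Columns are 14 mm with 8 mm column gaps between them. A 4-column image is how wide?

Span of 4: 4·14 + 3·8 = 56 + 24 = 80 mm.

80 mm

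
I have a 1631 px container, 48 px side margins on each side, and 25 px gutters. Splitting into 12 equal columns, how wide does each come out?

Inside the margins: 1631 − 96 = 1535 px.
12 columns + 11 gutters: 12c + 11·25 = 1535.
12c = 1535 − 275 = 1260, so c = 105 px.

105 px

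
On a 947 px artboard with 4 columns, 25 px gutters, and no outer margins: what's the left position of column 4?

4 columns + 3 gutters: 4c + 3·25 = 947.
4c = 947 − 75 = 872, so c = 218 px.
No margin, so column 4 starts at 3·(column + gutter) = 3·243 = 729 px.

729 px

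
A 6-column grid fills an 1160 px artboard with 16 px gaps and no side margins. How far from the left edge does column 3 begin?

1160 − 5·16 = 1080; ÷6 gives c = 180 px.
Before column 3: 2 columns + 2 gaps.
Offset = 2·(180 + 16) = 2·196 = 392 px.

392 px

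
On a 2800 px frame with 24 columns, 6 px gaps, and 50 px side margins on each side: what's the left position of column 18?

1966.75 px

Content = 2800 − 2·50 = 2700 px.
Subtracting 23 gaps of 6 leaves 2562 for 24 columns, so c = 106.75 px.
Each column+gutter stride is 112.75 px; 17 of them past the 50 px margin is 50 + 1916.75 = 1966.75 px.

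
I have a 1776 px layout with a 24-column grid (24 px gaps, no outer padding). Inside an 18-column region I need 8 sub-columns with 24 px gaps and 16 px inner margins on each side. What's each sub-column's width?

24 columns + 23 gaps: 24c + 23·24 = 1776.
24c = 1776 − 552 = 1224, so c = 51 px.
18-column span = 18·51 + 17·24 = 1326 px.
Inner content = 1326 − 2·16 = 1294 px.
Subtracting 7 gaps of 24 leaves 1126 for 8 columns, so d = 140.75 px.

140.75 px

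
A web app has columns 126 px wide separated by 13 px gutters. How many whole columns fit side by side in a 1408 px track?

10 columns

Each extra column adds 126 + 13 = 139 px.
(1408 + 13) / 139 = 10.22, so 10 columns fit.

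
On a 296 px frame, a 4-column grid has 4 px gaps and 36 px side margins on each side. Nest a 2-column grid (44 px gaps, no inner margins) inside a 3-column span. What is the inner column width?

Take off 72 px of margins, leaving 224 px.
4 columns + 3 gaps: 4c + 3·4 = 224.
4c = 224 − 12 = 212, so c = 53 px.
3 columns plus 2 gaps: 159 + 8 = 167 px.
Subtracting 1 gap of 44 leaves 123 for 2 columns, so d = 61.5 px.

61.5 px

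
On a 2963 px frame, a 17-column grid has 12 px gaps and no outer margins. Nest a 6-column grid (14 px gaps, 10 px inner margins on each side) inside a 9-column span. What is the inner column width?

2963 − 16·12 = 2771; ÷17 gives c = 163 px.
9-column span = 9·163 + 8·12 = 1563 px.
Inner content = 1563 − 2·10 = 1543 px.
6d + 5·14 = 1543 → 6d = 1473 → d = 245.5 px.

245.5 px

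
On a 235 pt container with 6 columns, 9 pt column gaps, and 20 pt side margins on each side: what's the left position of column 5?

156 pt

Content = 235 − 2·20 = 195 pt.
6c + 5·9 = 195 → 6c = 150 → c = 25 pt.
Column 5 starts at margin + 4·(column + gutter) = 20 + 4·34 = 156 pt.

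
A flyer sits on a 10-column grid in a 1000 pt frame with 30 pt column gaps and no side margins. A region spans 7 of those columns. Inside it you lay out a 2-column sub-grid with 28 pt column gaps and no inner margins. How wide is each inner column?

10 columns + 9 column gaps: 10c + 9·30 = 1000.
10c = 1000 − 270 = 730, so c = 73 pt.
7-column span = 7·73 + 6·30 = 691 pt.
Subtracting 1 column gap of 28 leaves 663 for 2 columns, so d = 331.5 pt.

331.5 pt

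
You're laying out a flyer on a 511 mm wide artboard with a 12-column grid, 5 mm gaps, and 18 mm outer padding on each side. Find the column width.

35 mm

Content width = 511 − 2·18 = 475 mm.
12 columns + 11 gaps: 12c + 11·5 = 475.
12c = 475 − 55 = 420, so c = 35 mm.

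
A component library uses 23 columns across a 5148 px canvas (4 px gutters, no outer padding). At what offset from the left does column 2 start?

23c + 22·4 = 5148 → 23c = 5060 → c = 220 px.
Each column+gutter stride is 224 px; with no margin, 1 of them is 224 px.

224 px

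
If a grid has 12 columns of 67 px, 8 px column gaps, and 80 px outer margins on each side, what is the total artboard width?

Adding margins, columns and gutters: 160 + 804 + 88 = 1052 px.

1052 px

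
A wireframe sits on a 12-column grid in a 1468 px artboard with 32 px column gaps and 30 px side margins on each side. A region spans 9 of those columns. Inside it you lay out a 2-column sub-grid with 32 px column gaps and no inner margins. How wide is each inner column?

Subtract both margins: 1468 − 2·30 = 1408 px.
1408 − 11·32 = 1056; ÷12 gives c = 88 px.
9-column span = 9·88 + 8·32 = 1048 px.
2d + 1·32 = 1048 → 2d = 1016 → d = 508 px.

508 px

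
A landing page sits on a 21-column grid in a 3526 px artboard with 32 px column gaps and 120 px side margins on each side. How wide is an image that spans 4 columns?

Subtract both margins: 3526 − 2·120 = 3286 px.
3286 − 20·32 = 2646; ÷21 gives c = 126 px.
4 columns plus 3 column gaps: 504 + 96 = 600 px.

600 px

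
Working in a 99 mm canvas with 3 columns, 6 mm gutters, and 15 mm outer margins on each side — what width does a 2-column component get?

Inside the margins: 99 − 30 = 69 mm.
3c + 2·6 = 69 → 3c = 57 → c = 19 mm.
2 columns plus 1 gutter: 38 + 6 = 44 mm.

44 mm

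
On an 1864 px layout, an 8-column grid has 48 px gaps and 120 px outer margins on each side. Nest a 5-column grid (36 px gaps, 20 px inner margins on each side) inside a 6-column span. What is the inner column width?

Subtract both margins: 1864 − 2·120 = 1624 px.
8 columns + 7 gaps: 8c + 7·48 = 1624.
8c = 1624 − 336 = 1288, so c = 161 px.
Span of 6: 6·161 + 5·48 = 966 + 240 = 1206 px.
Inner content = 1206 − 2·20 = 1166 px.
Subtracting 4 gaps of 36 leaves 1022 for 5 columns, so d = 204.4 px.

204.4 px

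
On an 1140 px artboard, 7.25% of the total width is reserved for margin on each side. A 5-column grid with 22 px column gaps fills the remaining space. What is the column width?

Margins: 7.25% × 1140 = 82.65 px each, so content = 1140 − 165.3 = 974.7 px.
Subtracting 4 column gaps of 22 leaves 886.7 for 5 columns, so c = 177.34 px.

177.34 px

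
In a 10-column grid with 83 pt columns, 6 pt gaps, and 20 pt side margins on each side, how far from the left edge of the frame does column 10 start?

Each column+gutter stride is 89 pt; 9 of them past the 20 pt margin is 20 + 801 = 821 pt.

821 pt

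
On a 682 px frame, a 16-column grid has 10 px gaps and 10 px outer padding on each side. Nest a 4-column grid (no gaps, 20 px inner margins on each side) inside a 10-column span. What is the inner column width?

92.5 px

Take off 20 px of margins, leaving 662 px.
Subtracting 15 gaps of 10 leaves 512 for 16 columns, so c = 32 px.
Span of 10: 10·32 + 9·10 = 320 + 90 = 410 px.
Inner content = 410 − 2·20 = 370 px.
4d = 370 → d = 92.5 px.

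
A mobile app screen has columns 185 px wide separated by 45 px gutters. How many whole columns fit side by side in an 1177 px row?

5 columns

k columns need k·185 + (k−1)·45 = k·230 − 45.
k·230 − 45 ≤ 1177 → k ≤ 1222 / 230 ≈ 5.31, so k = 5.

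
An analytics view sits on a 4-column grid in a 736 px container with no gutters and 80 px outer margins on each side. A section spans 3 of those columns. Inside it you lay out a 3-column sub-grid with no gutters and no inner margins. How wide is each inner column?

144 px

Outer content = 736 − 2·80 = 576 px.
With no gutters, each column is 576/4 = 144 px.
3-column span = 3·144 = 432 px.
432 / 3 = 144 px per column.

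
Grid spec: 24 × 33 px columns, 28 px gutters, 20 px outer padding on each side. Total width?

1476 px

Frame = 2·20 + 24·33 + 23·28 = 40 + 792 + 644 = 1476 px.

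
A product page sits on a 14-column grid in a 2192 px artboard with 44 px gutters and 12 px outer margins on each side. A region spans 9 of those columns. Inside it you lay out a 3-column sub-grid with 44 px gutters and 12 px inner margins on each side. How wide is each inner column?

Take off 24 px of margins, leaving 2168 px.
2168 − 13·44 = 1596; ÷14 gives c = 114 px.
9-column span = 9·114 + 8·44 = 1378 px.
Inner content = 1378 − 2·12 = 1354 px.
3 columns + 2 gutters: 3d + 2·44 = 1354.
3d = 1354 − 88 = 1266, so d = 422 px.

422 px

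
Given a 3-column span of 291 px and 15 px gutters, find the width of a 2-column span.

291 − 2·15 = 261; ÷3 gives c = 87 px.
2-column span = 2·87 + 1·15 = 189 px.

189 px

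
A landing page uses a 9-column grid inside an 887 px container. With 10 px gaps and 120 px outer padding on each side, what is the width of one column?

63 px

Take off 240 px of margins, leaving 647 px.
9c + 8·10 = 647 → 9c = 567 → c = 63 px.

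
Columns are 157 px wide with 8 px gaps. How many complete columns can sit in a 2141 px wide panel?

Each extra column adds 157 + 8 = 165 px.
(2141 + 8) / 165 = 13.02, so 13 columns fit.

13 columns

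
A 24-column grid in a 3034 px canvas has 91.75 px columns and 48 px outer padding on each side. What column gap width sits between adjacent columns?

32 px

Take off 96 px of margins, leaving 2938 px.
24·91.75 + 23g = 2938 → 23g = 736 → g = 32 px.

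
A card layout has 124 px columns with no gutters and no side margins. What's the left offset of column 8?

868 px

No margin, so column 8 starts at 7·(column + gutter) = 7·124 = 868 px.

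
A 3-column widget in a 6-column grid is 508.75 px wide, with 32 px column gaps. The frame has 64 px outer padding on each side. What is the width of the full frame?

1177.5 px

3c + 2·32 = 508.75 → 3c = 444.75 → c = 148.25 px.
Adding margins, columns and gutters: 128 + 889.5 + 160 = 1177.5 px.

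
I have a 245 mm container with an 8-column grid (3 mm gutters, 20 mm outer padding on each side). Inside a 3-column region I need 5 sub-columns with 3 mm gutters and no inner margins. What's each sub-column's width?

12.6 mm

Inside the margins: 245 − 40 = 205 mm.
8c + 7·3 = 205 → 8c = 184 → c = 23 mm.
3 columns plus 2 gutters: 69 + 6 = 75 mm.
5 columns + 4 gutters: 5d + 4·3 = 75.
5d = 75 − 12 = 63, so d = 12.6 mm.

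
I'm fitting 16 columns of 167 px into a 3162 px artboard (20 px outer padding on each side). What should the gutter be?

Inside the margins: 3162 − 40 = 3122 px.
Columns use 2672 px, leaving 450 px across 15 gutters = 30 px each.

30 px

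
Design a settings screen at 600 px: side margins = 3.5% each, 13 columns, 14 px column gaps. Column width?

30 px

Margins: 3.5% × 600 = 21 px each, so content = 600 − 42 = 558 px.
13 columns + 12 column gaps: 13c + 12·14 = 558.
13c = 558 − 168 = 390, so c = 30 px.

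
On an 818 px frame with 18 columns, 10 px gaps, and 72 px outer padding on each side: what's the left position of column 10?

414 px

Take off 144 px of margins, leaving 674 px.
674 − 17·10 = 504; ÷18 gives c = 28 px.
Before column 10: the margin + 9 columns + 9 gaps.
Offset = 72 + 9·(28 + 10) = 72 + 342 = 414 px.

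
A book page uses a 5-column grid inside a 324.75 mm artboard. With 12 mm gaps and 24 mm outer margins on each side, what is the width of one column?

Take off 48 mm of margins, leaving 276.75 mm.
5c + 4·12 = 276.75 → 5c = 228.75 → c = 45.75 mm.

45.75 mm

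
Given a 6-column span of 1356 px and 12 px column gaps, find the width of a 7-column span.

1584 px

6 columns + 5 column gaps: 6c + 5·12 = 1356.
6c = 1356 − 60 = 1296, so c = 216 px.
7 columns plus 6 column gaps: 1512 + 72 = 1584 px.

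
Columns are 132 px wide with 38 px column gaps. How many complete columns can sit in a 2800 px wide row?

16 columns

Each extra column adds 132 + 38 = 170 px.
(2800 + 38) / 170 = 16.69, so 16 columns fit.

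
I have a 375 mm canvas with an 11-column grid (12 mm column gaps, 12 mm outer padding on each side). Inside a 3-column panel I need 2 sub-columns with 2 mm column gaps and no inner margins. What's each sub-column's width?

Subtract both margins: 375 − 2·12 = 351 mm.
Subtracting 10 column gaps of 12 leaves 231 for 11 columns, so c = 21 mm.
Span of 3: 3·21 + 2·12 = 63 + 24 = 87 mm.
2d + 1·2 = 87 → 2d = 85 → d = 42.5 mm.

42.5 mm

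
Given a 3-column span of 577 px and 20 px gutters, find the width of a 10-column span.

Subtracting 2 gutters of 20 leaves 537 for 3 columns, so c = 179 px.
Span of 10: 10·179 + 9·20 = 1790 + 180 = 1970 px.

1970 px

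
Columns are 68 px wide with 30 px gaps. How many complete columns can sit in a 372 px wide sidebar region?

4 columns

Each extra column adds 68 + 30 = 98 px.
(372 + 30) / 98 = 4.10, so 4 columns fit.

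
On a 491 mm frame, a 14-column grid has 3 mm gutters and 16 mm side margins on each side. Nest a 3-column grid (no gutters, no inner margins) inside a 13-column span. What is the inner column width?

142 mm

Subtract both margins: 491 − 2·16 = 459 mm.
14 columns + 13 gutters: 14c + 13·3 = 459.
14c = 459 − 39 = 420, so c = 30 mm.
13 columns plus 12 gutters: 390 + 36 = 426 mm.
With no gutters, each column is 426/3 = 142 mm.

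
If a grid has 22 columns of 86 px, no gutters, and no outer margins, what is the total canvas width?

Canvas = 22·86 = 1892 = 1892 px.

1892 px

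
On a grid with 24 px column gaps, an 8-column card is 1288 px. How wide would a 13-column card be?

8c + 7·24 = 1288 → 8c = 1120 → c = 140 px.
13 columns plus 12 column gaps: 1820 + 288 = 2108 px.

2108 px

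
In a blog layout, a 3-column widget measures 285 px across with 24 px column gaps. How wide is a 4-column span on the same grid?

388 px

3 columns + 2 column gaps: 3c + 2·24 = 285.
3c = 285 − 48 = 237, so c = 79 px.
4 columns plus 3 column gaps: 316 + 72 = 388 px.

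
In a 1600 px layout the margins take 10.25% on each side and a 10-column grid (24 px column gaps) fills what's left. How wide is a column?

105.6 px

Margins: 10.25% × 1600 = 164 px each, so content = 1600 − 328 = 1272 px.
1272 − 9·24 = 1056; ÷10 gives c = 105.6 px.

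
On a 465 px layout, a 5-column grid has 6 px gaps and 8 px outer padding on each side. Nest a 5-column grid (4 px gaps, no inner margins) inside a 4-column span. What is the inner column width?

68.4 px

Outer content = 465 − 2·8 = 449 px.
5c + 4·6 = 449 → 5c = 425 → c = 85 px.
Span of 4: 4·85 + 3·6 = 340 + 18 = 358 px.
5d + 4·4 = 358 → 5d = 342 → d = 68.4 px.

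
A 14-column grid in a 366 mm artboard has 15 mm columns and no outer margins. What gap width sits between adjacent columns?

14·15 + 13g = 366 → 13g = 156 → g = 12 mm.

12 mm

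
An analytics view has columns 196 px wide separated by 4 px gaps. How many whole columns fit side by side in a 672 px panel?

k columns need k·196 + (k−1)·4 = k·200 − 4.
k·200 − 4 ≤ 672 → k ≤ 676 / 200 ≈ 3.38, so k = 3.

3 columns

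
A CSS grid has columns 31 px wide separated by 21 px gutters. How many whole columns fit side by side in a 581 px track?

Each extra column adds 31 + 21 = 52 px.
(581 + 21) / 52 = 11.58, so 11 columns fit.

11 columns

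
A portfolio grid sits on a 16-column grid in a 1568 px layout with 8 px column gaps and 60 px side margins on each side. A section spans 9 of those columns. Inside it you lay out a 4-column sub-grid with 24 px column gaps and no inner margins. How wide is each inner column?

Take off 120 px of margins, leaving 1448 px.
16c + 15·8 = 1448 → 16c = 1328 → c = 83 px.
Span of 9: 9·83 + 8·8 = 747 + 64 = 811 px.
Subtracting 3 column gaps of 24 leaves 739 for 4 columns, so d = 184.75 px.

184.75 px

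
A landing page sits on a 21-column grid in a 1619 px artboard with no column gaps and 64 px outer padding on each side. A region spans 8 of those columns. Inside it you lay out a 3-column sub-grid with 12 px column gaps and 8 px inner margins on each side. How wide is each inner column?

Subtract both margins: 1619 − 2·64 = 1491 px.
With no column gaps, each column is 1491/21 = 71 px.
8-column span = 8·71 = 568 px.
Inner content = 568 − 2·8 = 552 px.
552 − 2·12 = 528; ÷3 gives d = 176 px.

176 px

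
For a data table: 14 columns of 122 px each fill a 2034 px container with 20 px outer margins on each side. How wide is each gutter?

22 px

Inside the margins: 2034 − 40 = 1994 px.
Columns use 1708 px, leaving 286 px across 13 gutters = 22 px each.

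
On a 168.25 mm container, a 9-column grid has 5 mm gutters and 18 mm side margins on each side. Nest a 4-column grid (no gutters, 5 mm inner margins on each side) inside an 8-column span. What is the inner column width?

26.75 mm

Outer content = 168.25 − 2·18 = 132.25 mm.
9 columns + 8 gutters: 9c + 8·5 = 132.25.
9c = 132.25 − 40 = 92.25, so c = 10.25 mm.
Span of 8: 8·10.25 + 7·5 = 82 + 35 = 117 mm.
Inner content = 117 − 2·5 = 107 mm.
107 / 4 = 26.75 mm per column.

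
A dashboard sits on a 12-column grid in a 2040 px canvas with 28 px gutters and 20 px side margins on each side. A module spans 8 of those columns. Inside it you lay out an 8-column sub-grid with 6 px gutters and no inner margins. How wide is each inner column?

160.25 px

Inside the margins: 2040 − 40 = 2000 px.
Subtracting 11 gutters of 28 leaves 1692 for 12 columns, so c = 141 px.
Span of 8: 8·141 + 7·28 = 1128 + 196 = 1324 px.
Subtracting 7 gutters of 6 leaves 1282 for 8 columns, so d = 160.25 px.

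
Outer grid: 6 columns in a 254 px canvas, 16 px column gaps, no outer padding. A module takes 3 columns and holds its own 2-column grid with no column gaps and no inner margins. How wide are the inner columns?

59.5 px

254 − 5·16 = 174; ÷6 gives c = 29 px.
3-column span = 3·29 + 2·16 = 119 px.
119 / 2 = 59.5 px per column.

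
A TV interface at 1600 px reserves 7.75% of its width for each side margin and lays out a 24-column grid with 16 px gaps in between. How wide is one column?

41 px

Margins: 7.75% × 1600 = 124 px each, so content = 1600 − 248 = 1352 px.
24c + 23·16 = 1352 → 24c = 984 → c = 41 px.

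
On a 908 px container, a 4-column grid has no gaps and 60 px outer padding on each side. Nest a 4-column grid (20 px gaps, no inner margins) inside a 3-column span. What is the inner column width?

Subtract both margins: 908 − 2·60 = 788 px.
788 / 4 = 197 px per column.
With no gaps, 3 columns span 3·197 = 591 px.
4d + 3·20 = 591 → 4d = 531 → d = 132.75 px.

132.75 px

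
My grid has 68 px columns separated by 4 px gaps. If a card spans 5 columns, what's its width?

356 px

5 columns plus 4 gaps: 340 + 16 = 356 px.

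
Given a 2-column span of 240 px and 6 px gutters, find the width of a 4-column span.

2 columns + 1 gutter: 2c + 1·6 = 240.
2c = 240 − 6 = 234, so c = 117 px.
Span of 4: 4·117 + 3·6 = 468 + 18 = 486 px.

486 px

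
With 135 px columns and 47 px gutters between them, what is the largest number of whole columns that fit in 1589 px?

8 columns: 8·135 + 7·47 = 1409 px ≤ 1589.
9 columns: 1591 px > 1589. So 8.

8 columns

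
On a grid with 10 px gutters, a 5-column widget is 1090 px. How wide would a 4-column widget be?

870 px

5c + 4·10 = 1090 → 5c = 1050 → c = 210 px.
4-column span = 4·210 + 3·10 = 870 px.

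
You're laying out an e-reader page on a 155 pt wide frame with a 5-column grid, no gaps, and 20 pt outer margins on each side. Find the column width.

23 pt

Content width = 155 − 2·20 = 115 pt.
5c = 115 → c = 23 pt.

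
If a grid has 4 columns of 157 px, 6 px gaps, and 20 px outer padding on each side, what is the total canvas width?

Adding margins, columns and gutters: 40 + 628 + 18 = 686 px.

686 px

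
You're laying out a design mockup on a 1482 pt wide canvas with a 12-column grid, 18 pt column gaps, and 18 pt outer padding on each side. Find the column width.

Content width = 1482 − 2·18 = 1446 pt.
Subtracting 11 column gaps of 18 leaves 1248 for 12 columns, so c = 104 pt.

104 pt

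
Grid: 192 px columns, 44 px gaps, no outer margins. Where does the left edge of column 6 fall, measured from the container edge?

1180 px

No margin, so column 6 starts at 5·(column + gutter) = 5·236 = 1180 px.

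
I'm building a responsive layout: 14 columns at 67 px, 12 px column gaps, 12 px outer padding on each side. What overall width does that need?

Artboard = 2·12 + 14·67 + 13·12 = 24 + 938 + 156 = 1118 px.

1118 px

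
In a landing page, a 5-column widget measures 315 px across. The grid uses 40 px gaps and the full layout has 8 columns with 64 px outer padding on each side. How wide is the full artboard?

5 columns + 4 gaps: 5c + 4·40 = 315.
5c = 315 − 160 = 155, so c = 31 px.
Total width: 2·64 + 8·31 + 7·40 = 656 px.

656 px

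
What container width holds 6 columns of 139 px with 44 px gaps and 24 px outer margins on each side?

1102 px

Container = 2·24 + 6·139 + 5·44 = 48 + 834 + 220 = 1102 px.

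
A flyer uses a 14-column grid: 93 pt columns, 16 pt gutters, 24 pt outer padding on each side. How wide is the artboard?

1558 pt

Total width: 2·24 + 14·93 + 13·16 = 1558 pt.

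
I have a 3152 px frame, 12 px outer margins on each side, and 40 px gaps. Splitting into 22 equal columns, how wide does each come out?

Content width = 3152 − 2·12 = 3128 px.
Subtracting 21 gaps of 40 leaves 2288 for 22 columns, so c = 104 px.

104 px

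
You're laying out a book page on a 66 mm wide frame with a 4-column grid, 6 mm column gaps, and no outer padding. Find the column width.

Subtracting 3 column gaps of 6 leaves 48 for 4 columns, so c = 12 mm.

12 mm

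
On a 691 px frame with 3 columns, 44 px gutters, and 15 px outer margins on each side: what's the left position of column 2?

Subtract both margins: 691 − 2·15 = 661 px.
3c + 2·44 = 661 → 3c = 573 → c = 191 px.
Column 2 starts at margin + 1·(column + gutter) = 15 + 1·235 = 250 px.

250 px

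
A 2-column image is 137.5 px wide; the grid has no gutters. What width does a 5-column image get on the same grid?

343.75 px

With no gutters, each column is 137.5/2 = 68.75 px.
5-column span = 5·68.75 = 343.75 px.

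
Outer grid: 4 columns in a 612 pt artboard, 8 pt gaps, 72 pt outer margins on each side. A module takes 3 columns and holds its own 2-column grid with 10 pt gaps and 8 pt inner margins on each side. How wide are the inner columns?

Subtract both margins: 612 − 2·72 = 468 pt.
Subtracting 3 gaps of 8 leaves 444 for 4 columns, so c = 111 pt.
3 columns plus 2 gaps: 333 + 16 = 349 pt.
Inner content = 349 − 2·8 = 333 pt.
2 columns + 1 gap: 2d + 1·10 = 333.
2d = 333 − 10 = 323, so d = 161.5 pt.

161.5 pt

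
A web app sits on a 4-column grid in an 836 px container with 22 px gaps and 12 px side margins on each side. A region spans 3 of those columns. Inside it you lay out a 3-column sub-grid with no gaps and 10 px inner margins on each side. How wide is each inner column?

Subtract both margins: 836 − 2·12 = 812 px.
812 − 3·22 = 746; ÷4 gives c = 186.5 px.
3-column span = 3·186.5 + 2·22 = 603.5 px.
Inner content = 603.5 − 2·10 = 583.5 px.
With no gaps, each column is 583.5/3 = 194.5 px.

194.5 px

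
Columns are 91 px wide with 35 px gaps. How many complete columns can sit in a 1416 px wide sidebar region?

11 columns: 11·91 + 10·35 = 1351 px ≤ 1416.
12 columns: 1477 px > 1416. So 11.

11 columns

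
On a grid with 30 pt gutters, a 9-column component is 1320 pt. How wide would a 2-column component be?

1320 − 8·30 = 1080; ÷9 gives c = 120 pt.
Span of 2: 2·120 + 1·30 = 240 + 30 = 270 pt.

270 pt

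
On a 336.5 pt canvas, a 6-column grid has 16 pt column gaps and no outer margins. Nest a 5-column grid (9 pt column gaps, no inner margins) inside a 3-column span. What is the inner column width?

24.85 pt

6 columns + 5 column gaps: 6c + 5·16 = 336.5.
6c = 336.5 − 80 = 256.5, so c = 42.75 pt.
3 columns plus 2 column gaps: 128.25 + 32 = 160.25 pt.
Subtracting 4 column gaps of 9 leaves 124.25 for 5 columns, so d = 24.85 pt.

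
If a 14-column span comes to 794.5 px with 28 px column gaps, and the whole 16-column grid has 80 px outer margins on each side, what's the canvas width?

1072 px

14 columns + 13 column gaps: 14c + 13·28 = 794.5.
14c = 794.5 − 364 = 430.5, so c = 30.75 px.
Total width: 2·80 + 16·30.75 + 15·28 = 1072 px.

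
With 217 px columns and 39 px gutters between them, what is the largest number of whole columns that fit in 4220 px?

16 columns

Each extra column adds 217 + 39 = 256 px.
(4220 + 39) / 256 = 16.64, so 16 columns fit.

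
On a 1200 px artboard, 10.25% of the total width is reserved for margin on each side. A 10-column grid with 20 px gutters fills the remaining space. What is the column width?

77.4 px

Each margin = 10.25% of 1200 = 123 px; content = 1200 − 2·123 = 954 px.
954 − 9·20 = 774; ÷10 gives c = 77.4 px.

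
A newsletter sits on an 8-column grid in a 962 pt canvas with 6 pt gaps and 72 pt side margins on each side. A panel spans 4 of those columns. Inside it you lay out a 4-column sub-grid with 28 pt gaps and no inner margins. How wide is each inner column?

80.5 pt

Subtract both margins: 962 − 2·72 = 818 pt.
8 columns + 7 gaps: 8c + 7·6 = 818.
8c = 818 − 42 = 776, so c = 97 pt.
4 columns plus 3 gaps: 388 + 18 = 406 pt.
406 − 3·28 = 322; ÷4 gives d = 80.5 pt.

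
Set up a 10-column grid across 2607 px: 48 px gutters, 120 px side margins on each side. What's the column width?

193.5 px

Inside the margins: 2607 − 240 = 2367 px.
Subtracting 9 gutters of 48 leaves 1935 for 10 columns, so c = 193.5 px.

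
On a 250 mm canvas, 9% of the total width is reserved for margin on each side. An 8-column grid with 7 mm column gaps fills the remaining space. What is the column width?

Each margin = 9% of 250 = 22.5 mm; content = 250 − 2·22.5 = 205 mm.
Subtracting 7 column gaps of 7 leaves 156 for 8 columns, so c = 19.5 mm.

19.5 mm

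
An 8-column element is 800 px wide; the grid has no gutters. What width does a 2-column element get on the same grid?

8c = 800 → c = 100 px.
2-column span = 2·100 = 200 px.

200 px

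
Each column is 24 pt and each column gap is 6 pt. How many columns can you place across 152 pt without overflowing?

5 columns: 5·24 + 4·6 = 144 pt ≤ 152.
6 columns: 174 pt > 152. So 5.

5 columns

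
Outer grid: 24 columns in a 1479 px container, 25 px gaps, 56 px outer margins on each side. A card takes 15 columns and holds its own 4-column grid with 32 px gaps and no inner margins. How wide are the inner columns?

Take off 112 px of margins, leaving 1367 px.
Subtracting 23 gaps of 25 leaves 792 for 24 columns, so c = 33 px.
15 columns plus 14 gaps: 495 + 350 = 845 px.
Subtracting 3 gaps of 32 leaves 749 for 4 columns, so d = 187.25 px.

187.25 px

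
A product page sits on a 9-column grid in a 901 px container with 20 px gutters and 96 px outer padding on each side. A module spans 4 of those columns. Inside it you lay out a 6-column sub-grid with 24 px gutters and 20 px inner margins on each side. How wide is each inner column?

Outer content = 901 − 2·96 = 709 px.
709 − 8·20 = 549; ÷9 gives c = 61 px.
4 columns plus 3 gutters: 244 + 60 = 304 px.
Inner content = 304 − 2·20 = 264 px.
6d + 5·24 = 264 → 6d = 144 → d = 24 px.

24 px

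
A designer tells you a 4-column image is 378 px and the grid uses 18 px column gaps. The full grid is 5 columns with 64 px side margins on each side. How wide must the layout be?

605 px

4 columns + 3 column gaps: 4c + 3·18 = 378.
4c = 378 − 54 = 324, so c = 81 px.
Adding margins, columns and gutters: 128 + 405 + 72 = 605 px.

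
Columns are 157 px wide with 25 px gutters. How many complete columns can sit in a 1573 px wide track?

Each extra column adds 157 + 25 = 182 px.
(1573 + 25) / 182 = 8.78, so 8 columns fit.

8 columns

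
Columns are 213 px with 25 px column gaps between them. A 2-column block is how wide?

451 px

2 columns plus 1 column gap: 426 + 25 = 451 px.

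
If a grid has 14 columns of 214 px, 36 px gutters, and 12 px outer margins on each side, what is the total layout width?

Adding margins, columns and gutters: 24 + 2996 + 468 = 3488 px.

3488 px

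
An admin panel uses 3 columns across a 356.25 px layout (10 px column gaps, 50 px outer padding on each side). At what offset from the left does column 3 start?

Content = 356.25 − 2·50 = 256.25 px.
256.25 − 2·10 = 236.25; ÷3 gives c = 78.75 px.
Each column+gutter stride is 88.75 px; 2 of them past the 50 px margin is 50 + 177.5 = 227.5 px.

227.5 px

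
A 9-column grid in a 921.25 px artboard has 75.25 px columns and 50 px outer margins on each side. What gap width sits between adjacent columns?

Content width = 921.25 − 2·50 = 821.25 px.
9·75.25 + 8g = 821.25 → 8g = 144 → g = 18 px.

18 px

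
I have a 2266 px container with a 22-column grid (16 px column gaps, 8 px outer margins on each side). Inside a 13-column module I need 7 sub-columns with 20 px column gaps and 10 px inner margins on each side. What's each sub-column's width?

Inside the margins: 2266 − 16 = 2250 px.
2250 − 21·16 = 1914; ÷22 gives c = 87 px.
13 columns plus 12 column gaps: 1131 + 192 = 1323 px.
Inner content = 1323 − 2·10 = 1303 px.
7d + 6·20 = 1303 → 7d = 1183 → d = 169 px.

169 px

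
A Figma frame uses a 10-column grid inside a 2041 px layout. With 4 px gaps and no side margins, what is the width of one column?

10 columns + 9 gaps: 10c + 9·4 = 2041.
10c = 2041 − 36 = 2005, so c = 200.5 px.

200.5 px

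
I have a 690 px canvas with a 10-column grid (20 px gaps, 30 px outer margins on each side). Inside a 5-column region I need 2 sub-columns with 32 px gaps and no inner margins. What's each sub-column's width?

136.5 px

Inside the margins: 690 − 60 = 630 px.
630 − 9·20 = 450; ÷10 gives c = 45 px.
5-column span = 5·45 + 4·20 = 305 px.
2 columns + 1 gap: 2d + 1·32 = 305.
2d = 305 − 32 = 273, so d = 136.5 px.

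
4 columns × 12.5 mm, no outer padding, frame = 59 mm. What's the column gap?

Columns use 50 mm, leaving 9 mm across 3 column gaps = 3 mm each.

3 mm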